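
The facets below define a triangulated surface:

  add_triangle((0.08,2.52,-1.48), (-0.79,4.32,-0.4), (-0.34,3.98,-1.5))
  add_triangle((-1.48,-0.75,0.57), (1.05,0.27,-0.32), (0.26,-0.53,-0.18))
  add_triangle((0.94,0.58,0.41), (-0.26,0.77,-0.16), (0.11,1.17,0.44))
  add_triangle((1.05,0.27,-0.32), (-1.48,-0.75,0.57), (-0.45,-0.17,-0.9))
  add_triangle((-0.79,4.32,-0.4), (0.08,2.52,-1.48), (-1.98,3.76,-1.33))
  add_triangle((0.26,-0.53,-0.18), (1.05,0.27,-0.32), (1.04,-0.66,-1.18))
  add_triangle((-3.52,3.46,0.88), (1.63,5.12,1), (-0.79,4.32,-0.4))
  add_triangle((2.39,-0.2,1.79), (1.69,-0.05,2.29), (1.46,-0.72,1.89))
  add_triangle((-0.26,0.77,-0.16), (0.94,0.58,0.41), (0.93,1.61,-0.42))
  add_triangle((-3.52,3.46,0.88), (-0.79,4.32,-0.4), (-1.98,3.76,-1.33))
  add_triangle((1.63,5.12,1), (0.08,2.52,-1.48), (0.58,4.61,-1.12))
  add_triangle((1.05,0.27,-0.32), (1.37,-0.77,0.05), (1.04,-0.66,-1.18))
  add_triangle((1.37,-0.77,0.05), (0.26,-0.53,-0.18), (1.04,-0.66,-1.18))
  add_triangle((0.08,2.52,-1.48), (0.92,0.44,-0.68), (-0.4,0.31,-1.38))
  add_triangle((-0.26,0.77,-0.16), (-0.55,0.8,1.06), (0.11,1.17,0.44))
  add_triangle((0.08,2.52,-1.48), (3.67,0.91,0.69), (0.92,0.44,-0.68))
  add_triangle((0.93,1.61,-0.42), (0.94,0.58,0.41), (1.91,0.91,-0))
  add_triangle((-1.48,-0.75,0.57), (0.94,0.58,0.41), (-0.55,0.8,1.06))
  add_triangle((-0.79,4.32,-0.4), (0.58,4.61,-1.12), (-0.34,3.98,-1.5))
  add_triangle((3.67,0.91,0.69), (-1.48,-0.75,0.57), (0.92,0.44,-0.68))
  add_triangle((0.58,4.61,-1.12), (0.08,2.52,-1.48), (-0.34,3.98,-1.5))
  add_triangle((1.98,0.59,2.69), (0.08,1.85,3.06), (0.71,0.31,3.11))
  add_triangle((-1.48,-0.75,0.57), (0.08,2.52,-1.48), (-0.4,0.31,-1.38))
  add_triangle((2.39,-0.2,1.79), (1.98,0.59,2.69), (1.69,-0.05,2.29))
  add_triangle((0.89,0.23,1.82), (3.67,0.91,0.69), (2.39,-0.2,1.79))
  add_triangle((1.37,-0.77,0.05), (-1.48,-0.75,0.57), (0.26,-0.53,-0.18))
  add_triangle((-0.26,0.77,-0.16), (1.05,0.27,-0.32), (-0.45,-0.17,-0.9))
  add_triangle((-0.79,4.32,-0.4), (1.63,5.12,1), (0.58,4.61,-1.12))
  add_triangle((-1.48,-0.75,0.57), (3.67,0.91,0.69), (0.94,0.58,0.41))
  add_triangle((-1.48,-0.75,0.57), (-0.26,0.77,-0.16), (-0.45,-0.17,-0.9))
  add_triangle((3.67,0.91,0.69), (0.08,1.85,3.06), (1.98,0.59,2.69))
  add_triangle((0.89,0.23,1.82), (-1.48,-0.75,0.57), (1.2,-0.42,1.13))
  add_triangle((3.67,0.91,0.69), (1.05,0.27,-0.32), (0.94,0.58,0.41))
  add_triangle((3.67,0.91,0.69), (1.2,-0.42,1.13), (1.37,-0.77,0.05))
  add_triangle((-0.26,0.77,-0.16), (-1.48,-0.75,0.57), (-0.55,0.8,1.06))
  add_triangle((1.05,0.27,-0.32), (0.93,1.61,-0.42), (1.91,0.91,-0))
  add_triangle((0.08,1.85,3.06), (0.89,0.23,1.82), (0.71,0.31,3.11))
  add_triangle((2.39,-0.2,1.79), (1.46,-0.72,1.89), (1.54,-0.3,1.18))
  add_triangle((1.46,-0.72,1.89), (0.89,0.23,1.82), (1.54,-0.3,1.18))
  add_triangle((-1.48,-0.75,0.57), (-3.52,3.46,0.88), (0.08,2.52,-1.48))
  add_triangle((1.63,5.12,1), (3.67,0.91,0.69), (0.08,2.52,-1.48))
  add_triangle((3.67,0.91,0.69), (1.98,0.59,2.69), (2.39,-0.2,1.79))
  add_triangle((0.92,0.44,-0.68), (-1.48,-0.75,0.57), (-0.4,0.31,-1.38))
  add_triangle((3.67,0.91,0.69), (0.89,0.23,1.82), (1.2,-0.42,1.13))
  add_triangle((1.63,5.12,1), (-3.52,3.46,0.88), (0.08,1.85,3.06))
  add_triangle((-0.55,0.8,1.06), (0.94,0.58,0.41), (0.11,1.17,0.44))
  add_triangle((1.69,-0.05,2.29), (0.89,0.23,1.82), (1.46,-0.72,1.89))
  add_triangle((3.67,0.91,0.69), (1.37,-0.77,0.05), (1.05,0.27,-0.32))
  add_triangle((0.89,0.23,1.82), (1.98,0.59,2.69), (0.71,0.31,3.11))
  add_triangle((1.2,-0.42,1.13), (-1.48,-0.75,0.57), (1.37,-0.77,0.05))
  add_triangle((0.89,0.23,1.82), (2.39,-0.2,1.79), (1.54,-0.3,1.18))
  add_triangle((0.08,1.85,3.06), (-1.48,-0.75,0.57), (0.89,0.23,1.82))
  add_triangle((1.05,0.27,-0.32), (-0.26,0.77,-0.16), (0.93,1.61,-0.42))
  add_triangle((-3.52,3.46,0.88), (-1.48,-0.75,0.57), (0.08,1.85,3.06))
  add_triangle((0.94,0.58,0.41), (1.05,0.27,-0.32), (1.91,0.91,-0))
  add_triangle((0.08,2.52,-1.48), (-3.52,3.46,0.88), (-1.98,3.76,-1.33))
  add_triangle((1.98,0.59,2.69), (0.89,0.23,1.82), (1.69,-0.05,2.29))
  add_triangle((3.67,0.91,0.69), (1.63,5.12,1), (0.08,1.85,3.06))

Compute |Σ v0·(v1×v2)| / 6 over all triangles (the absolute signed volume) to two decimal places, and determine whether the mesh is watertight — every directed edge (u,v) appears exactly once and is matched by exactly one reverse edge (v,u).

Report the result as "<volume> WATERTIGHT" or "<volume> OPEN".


55.81 WATERTIGHT

Per-triangle v0·(v1×v2)/6:
  t1: -0.0925
  t2: -0.0189
  t3: +0.0652
  t4: +0.0682
  t5: +1.5424
  t6: -0.0738
  t7: +5.2823
  t8: +0.2729
  t9: +0.1128
  t10: +3.1581
  t11: +0.2486
  t12: +0.2454
  t13: +0.1035
  t14: +0.5284
  t15: +0.1040
  t16: +1.1107
  t17: +0.1700
  t18: +0.1837
  t19: +0.9657
  t20: +0.0899
  t21: +0.4635
  t22: +1.1970
  t23: +0.7550
  t24: +0.2644
  t25: -0.8089
  t26: +0.1231
  t27: +0.1542
  t28: +2.7911
  t29: +0.2347
  t30: +0.2350
  t31: +2.4101
  t32: +0.4617
  t33: +0.1112
  t34: +0.7050
  t35: +0.2579
  t36: +0.1497
  t37: -0.3956
  t38: +0.0480
  t39: -0.2071
  t40: +1.5836
  t41: +5.3731
  t42: +1.2049
  t43: +0.0511
  t44: +0.7305
  t45: +10.5541
  t46: +0.1545
  t47: +0.1107
  t48: +0.3524
  t49: +0.0448
  t50: +0.4286
  t51: -0.0819
  t52: +1.1338
  t53: +0.0374
  t54: +4.2102
  t55: +0.0166
  t56: -1.2287
  t57: +0.1117
  t58: +8.0068
Σ = +55.8103 → |volume| = 55.81

Directed edges: 174 total, each appears once with its reverse present → watertight.


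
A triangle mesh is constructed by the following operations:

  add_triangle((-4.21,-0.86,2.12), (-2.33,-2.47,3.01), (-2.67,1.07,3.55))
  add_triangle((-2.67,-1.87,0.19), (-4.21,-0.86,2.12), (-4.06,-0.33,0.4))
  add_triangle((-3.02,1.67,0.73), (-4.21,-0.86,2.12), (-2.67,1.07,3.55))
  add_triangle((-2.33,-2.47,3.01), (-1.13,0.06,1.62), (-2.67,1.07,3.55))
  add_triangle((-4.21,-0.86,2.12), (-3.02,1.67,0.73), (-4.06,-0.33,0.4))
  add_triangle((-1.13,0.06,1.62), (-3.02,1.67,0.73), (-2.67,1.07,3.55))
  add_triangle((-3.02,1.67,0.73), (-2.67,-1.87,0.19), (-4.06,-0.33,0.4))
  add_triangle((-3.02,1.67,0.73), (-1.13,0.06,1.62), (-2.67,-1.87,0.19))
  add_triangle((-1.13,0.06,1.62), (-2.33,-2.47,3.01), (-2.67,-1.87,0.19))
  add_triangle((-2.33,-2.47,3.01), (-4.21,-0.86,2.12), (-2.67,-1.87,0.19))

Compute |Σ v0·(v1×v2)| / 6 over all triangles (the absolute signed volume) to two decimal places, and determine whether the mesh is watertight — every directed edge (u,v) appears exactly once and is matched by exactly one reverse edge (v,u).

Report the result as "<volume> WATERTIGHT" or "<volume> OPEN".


Per-triangle v0·(v1×v2)/6:
  t1: +5.1677
  t2: +1.9329
  t3: +4.4353
  t4: +0.1934
  t5: +2.3617
  t6: -0.5503
  t7: -0.3890
  t8: -2.3981
  t9: -1.6518
  t10: +3.3224
Σ = +12.4243 → |volume| = 12.42

Directed edges: 30 total, each appears once with its reverse present → watertight.

12.42 WATERTIGHT


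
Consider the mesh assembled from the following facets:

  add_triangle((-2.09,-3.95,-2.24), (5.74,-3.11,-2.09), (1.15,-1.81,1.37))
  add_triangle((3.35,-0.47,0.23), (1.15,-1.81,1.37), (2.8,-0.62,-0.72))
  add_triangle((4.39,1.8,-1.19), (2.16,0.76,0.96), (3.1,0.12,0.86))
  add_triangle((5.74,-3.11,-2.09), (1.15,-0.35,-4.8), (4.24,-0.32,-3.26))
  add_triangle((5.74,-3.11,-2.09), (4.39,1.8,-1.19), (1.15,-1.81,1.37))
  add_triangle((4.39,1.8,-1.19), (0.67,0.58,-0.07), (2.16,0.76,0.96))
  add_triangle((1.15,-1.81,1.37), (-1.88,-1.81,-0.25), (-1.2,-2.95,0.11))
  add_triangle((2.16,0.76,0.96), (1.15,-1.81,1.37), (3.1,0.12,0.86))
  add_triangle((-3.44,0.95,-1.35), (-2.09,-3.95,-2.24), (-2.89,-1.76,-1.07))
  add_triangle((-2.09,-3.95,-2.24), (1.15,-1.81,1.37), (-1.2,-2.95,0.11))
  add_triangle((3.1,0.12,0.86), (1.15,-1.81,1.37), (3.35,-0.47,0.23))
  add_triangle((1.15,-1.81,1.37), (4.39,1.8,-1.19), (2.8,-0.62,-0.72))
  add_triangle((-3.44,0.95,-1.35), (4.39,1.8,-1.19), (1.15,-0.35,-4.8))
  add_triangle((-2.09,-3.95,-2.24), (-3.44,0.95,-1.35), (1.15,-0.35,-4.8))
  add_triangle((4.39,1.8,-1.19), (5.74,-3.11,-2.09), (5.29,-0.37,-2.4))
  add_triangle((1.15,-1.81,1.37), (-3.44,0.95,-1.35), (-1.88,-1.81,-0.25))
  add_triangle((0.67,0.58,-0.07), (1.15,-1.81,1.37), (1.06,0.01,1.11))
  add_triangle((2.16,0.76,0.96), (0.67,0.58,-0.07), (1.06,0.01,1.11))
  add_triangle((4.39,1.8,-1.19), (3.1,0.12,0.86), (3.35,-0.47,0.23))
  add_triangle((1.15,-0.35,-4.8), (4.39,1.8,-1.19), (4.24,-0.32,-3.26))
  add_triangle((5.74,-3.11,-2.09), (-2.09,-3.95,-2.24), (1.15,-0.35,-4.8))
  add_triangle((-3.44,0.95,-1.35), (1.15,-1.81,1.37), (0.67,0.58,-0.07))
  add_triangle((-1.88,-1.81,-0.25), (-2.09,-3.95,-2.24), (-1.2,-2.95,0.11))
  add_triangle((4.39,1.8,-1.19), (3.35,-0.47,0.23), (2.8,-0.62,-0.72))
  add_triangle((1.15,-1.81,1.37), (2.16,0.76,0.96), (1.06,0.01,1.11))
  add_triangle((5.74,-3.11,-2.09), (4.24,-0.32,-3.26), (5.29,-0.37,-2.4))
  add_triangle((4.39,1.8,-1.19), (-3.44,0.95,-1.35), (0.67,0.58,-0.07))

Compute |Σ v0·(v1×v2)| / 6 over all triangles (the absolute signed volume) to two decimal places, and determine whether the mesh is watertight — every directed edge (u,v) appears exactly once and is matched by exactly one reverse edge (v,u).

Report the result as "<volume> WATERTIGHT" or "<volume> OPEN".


Per-triangle v0·(v1×v2)/6:
  t1: +12.1046
  t2: +1.0035
  t3: +1.1453
  t4: +7.8393
  t5: +7.6142
  t6: +0.3555
  t7: +0.4380
  t8: +0.7130
  t9: +2.2489
  t10: +1.9046
  t11: +0.9957
  t12: -2.1104
  t13: +9.1236
  t14: +13.6038
  t15: +2.8696
  t16: +0.8094
  t17: -0.2314
  t18: +0.0311
  t19: +1.3350
  t20: +5.4912
  t21: +22.0864
  t22: +0.1181
  t23: +1.2670
  t24: +1.4197
  t25: +0.3971
  t26: +3.2019
  t27: +0.7026
Σ = +96.4773 → |volume| = 96.48

Directed edges: 81 total; 7 unmatched, e.g. (-2.09,-3.95,-2.24)→(-2.89,-1.76,-1.07) → open.

96.48 OPEN


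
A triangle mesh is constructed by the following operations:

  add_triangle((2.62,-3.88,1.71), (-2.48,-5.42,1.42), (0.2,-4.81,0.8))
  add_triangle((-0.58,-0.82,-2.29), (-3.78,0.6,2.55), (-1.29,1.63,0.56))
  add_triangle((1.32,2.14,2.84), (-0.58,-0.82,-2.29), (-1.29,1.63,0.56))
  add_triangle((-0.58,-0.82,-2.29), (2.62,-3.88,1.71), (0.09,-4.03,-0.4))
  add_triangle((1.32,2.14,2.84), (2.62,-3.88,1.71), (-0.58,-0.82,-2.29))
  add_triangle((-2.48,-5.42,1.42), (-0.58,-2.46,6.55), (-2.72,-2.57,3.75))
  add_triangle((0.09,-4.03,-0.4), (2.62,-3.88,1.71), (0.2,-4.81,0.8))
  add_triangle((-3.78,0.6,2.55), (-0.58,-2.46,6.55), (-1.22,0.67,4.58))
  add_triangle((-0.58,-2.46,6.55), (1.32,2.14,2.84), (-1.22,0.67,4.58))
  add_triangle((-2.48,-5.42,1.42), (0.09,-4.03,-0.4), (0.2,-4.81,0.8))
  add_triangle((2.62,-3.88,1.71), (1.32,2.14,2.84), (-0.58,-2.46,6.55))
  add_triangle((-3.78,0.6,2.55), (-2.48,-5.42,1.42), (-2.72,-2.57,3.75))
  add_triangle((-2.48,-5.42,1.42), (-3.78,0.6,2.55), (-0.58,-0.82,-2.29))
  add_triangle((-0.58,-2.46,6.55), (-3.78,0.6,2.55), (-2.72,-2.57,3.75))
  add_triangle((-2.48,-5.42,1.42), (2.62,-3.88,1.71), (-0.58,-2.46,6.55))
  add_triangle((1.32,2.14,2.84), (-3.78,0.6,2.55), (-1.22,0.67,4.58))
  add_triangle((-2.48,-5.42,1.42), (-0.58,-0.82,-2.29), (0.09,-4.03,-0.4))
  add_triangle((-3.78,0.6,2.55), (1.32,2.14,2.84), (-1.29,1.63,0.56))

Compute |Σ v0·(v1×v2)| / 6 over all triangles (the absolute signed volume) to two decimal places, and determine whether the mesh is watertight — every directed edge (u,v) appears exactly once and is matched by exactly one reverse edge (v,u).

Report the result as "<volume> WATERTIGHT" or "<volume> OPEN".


117.73 WATERTIGHT

Per-triangle v0·(v1×v2)/6:
  t1: +3.3311
  t2: +2.5858
  t3: +0.9415
  t4: +2.9161
  t5: +1.9673
  t6: +9.7534
  t7: +2.0433
  t8: +7.8887
  t9: +6.9513
  t10: +2.3534
  t11: +15.2560
  t12: +7.4926
  t13: +9.6750
  t14: +8.5677
  t15: +23.1058
  t16: +4.4416
  t17: +4.6454
  t18: +3.8088
Σ = +117.7250 → |volume| = 117.73

Directed edges: 54 total, each appears once with its reverse present → watertight.


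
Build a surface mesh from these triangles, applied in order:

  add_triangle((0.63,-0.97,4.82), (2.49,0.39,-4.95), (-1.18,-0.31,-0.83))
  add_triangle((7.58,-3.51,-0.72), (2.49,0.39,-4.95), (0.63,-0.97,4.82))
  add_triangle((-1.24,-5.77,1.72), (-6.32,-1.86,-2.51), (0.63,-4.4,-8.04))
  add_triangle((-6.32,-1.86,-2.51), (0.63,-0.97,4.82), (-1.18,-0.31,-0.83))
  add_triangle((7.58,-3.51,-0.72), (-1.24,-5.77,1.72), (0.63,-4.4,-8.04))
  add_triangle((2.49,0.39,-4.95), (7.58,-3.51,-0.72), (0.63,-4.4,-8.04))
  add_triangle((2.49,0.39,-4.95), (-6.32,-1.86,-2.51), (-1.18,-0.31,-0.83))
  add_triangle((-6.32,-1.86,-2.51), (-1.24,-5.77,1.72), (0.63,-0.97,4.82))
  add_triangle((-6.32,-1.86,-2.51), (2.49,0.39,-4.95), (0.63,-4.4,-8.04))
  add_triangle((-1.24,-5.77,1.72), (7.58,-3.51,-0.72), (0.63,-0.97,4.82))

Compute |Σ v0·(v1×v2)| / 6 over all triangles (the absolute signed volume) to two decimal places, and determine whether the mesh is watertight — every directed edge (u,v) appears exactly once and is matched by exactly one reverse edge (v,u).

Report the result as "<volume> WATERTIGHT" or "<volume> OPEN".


260.79 WATERTIGHT

Per-triangle v0·(v1×v2)/6:
  t1: -1.7239
  t2: +5.4736
  t3: +57.8851
  t4: -0.2603
  t5: +72.2753
  t6: +40.0196
  t7: +0.3637
  t8: +23.3247
  t9: +25.6911
  t10: +37.7382
Σ = +260.7871 → |volume| = 260.79

Directed edges: 30 total, each appears once with its reverse present → watertight.


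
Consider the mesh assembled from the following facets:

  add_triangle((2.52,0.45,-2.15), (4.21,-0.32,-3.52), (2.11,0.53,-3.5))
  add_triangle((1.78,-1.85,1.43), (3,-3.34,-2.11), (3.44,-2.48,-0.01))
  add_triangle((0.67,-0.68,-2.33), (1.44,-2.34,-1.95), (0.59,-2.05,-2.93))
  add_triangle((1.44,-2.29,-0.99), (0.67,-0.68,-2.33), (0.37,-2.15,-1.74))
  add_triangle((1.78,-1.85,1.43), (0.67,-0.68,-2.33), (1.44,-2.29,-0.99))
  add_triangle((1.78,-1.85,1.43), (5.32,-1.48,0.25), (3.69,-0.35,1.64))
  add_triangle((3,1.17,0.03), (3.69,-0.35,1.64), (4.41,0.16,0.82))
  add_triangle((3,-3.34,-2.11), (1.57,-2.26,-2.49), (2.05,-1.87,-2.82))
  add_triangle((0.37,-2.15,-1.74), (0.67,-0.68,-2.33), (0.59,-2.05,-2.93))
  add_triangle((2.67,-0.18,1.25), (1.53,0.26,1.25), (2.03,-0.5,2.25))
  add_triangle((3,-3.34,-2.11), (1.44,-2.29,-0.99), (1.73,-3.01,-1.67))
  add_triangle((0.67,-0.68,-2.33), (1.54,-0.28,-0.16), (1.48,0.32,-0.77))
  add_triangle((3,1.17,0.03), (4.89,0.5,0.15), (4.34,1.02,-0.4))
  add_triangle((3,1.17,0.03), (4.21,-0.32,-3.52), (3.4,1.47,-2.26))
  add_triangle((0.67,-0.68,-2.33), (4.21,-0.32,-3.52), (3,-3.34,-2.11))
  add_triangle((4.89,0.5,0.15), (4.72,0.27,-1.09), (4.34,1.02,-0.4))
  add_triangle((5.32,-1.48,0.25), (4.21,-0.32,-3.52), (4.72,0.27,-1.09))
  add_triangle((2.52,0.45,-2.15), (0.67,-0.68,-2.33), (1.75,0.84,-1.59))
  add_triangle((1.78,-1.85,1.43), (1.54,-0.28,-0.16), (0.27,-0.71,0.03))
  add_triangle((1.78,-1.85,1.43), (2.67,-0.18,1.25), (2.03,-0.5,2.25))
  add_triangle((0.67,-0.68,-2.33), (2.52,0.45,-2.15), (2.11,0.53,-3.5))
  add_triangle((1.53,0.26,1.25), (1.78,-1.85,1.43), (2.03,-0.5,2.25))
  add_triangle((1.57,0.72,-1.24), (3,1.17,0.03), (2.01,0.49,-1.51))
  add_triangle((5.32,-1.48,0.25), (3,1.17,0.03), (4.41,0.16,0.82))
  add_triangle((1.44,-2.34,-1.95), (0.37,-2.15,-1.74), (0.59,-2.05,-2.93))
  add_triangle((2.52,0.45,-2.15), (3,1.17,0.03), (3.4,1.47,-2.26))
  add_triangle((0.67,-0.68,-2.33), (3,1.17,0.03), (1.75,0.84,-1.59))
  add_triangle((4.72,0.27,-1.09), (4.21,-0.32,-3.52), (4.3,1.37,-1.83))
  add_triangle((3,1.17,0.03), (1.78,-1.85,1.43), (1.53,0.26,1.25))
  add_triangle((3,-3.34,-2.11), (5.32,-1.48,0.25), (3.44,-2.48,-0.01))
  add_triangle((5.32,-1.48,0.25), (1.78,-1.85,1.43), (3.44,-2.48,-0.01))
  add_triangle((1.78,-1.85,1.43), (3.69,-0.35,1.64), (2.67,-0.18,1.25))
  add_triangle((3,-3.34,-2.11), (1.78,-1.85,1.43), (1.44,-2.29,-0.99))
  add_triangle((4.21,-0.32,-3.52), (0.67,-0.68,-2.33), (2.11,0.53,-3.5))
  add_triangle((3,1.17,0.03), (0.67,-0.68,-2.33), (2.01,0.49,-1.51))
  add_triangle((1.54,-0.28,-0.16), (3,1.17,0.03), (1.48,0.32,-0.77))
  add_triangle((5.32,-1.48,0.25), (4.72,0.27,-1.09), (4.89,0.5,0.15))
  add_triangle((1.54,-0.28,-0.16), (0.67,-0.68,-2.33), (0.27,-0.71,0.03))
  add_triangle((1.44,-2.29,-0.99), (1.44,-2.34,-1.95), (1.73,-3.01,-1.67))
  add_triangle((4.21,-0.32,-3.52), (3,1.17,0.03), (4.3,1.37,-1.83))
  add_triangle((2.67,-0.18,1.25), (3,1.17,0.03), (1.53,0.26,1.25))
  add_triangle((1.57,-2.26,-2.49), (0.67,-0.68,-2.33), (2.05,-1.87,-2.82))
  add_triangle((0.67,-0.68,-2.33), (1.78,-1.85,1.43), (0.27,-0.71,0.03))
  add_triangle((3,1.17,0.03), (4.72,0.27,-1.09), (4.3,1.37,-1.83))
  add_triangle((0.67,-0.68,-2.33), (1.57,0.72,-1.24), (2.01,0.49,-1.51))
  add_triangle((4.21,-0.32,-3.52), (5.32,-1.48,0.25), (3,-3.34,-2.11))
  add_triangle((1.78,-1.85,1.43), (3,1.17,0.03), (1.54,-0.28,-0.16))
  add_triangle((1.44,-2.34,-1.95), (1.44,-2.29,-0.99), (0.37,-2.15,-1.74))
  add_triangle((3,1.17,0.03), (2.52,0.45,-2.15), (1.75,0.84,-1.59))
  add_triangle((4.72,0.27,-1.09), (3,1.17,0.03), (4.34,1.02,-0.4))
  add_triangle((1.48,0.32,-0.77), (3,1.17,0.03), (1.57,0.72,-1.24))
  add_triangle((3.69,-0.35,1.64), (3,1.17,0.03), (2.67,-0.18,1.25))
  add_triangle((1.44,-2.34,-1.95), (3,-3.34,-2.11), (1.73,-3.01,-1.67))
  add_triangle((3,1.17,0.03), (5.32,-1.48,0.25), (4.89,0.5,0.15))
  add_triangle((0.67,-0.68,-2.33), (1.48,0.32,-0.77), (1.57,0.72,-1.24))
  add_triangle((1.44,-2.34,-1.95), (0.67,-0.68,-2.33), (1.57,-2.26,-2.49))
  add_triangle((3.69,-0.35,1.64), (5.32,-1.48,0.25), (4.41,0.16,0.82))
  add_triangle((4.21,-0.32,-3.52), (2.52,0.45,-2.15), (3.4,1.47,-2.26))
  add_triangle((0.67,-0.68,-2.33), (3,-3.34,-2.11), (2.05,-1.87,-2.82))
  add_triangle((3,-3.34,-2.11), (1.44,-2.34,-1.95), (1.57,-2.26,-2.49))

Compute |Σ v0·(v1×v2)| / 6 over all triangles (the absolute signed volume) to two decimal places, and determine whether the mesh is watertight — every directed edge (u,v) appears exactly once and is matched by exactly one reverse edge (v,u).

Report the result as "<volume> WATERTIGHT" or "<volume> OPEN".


Per-triangle v0·(v1×v2)/6:
  t1: +0.7605
  t2: +1.6514
  t3: +0.5817
  t4: -0.8381
  t5: -0.6855
  t6: +2.5694
  t7: +0.5563
  t8: +0.6386
  t9: -0.1006
  t10: +0.2963
  t11: +0.1680
  t12: -0.4301
  t13: +0.3460
  t14: +2.5068
  t15: +4.0403
  t16: +0.6723
  t17: +4.2285
  t18: +0.4221
  t19: -0.2512
  t20: +0.9041
  t21: -0.6840
  t22: -0.3299
  t23: +0.2669
  t24: +1.2256
  t25: +0.4676
  t26: -0.7677
  t27: -0.9406
  t28: +2.6221
  t29: -1.3329
  t30: +2.6584
  t31: +2.0243
  t32: +0.0943
  t33: +0.9225
  t34: +1.6235
  t35: +0.3768
  t36: -0.3230
  t37: +2.0519
  t38: -0.3918
  t39: -0.0539
  t40: -1.2905
  t41: +0.5480
  t42: +0.3906
  t43: +0.3663
  t44: +1.2965
  t45: +0.2235
  t46: +9.9579
  t47: -0.8449
  t48: +0.3420
  t49: +0.5995
  t50: +0.0342
  t51: -0.2037
  t52: +0.1154
  t53: +0.3410
  t54: -0.0412
  t55: -0.2721
  t56: +0.0637
  t57: +1.4359
  t58: +0.3145
  t59: -0.3378
  t60: +0.2706
Σ = +40.8560 → |volume| = 40.86

Directed edges: 180 total, each appears once with its reverse present → watertight.

40.86 WATERTIGHT


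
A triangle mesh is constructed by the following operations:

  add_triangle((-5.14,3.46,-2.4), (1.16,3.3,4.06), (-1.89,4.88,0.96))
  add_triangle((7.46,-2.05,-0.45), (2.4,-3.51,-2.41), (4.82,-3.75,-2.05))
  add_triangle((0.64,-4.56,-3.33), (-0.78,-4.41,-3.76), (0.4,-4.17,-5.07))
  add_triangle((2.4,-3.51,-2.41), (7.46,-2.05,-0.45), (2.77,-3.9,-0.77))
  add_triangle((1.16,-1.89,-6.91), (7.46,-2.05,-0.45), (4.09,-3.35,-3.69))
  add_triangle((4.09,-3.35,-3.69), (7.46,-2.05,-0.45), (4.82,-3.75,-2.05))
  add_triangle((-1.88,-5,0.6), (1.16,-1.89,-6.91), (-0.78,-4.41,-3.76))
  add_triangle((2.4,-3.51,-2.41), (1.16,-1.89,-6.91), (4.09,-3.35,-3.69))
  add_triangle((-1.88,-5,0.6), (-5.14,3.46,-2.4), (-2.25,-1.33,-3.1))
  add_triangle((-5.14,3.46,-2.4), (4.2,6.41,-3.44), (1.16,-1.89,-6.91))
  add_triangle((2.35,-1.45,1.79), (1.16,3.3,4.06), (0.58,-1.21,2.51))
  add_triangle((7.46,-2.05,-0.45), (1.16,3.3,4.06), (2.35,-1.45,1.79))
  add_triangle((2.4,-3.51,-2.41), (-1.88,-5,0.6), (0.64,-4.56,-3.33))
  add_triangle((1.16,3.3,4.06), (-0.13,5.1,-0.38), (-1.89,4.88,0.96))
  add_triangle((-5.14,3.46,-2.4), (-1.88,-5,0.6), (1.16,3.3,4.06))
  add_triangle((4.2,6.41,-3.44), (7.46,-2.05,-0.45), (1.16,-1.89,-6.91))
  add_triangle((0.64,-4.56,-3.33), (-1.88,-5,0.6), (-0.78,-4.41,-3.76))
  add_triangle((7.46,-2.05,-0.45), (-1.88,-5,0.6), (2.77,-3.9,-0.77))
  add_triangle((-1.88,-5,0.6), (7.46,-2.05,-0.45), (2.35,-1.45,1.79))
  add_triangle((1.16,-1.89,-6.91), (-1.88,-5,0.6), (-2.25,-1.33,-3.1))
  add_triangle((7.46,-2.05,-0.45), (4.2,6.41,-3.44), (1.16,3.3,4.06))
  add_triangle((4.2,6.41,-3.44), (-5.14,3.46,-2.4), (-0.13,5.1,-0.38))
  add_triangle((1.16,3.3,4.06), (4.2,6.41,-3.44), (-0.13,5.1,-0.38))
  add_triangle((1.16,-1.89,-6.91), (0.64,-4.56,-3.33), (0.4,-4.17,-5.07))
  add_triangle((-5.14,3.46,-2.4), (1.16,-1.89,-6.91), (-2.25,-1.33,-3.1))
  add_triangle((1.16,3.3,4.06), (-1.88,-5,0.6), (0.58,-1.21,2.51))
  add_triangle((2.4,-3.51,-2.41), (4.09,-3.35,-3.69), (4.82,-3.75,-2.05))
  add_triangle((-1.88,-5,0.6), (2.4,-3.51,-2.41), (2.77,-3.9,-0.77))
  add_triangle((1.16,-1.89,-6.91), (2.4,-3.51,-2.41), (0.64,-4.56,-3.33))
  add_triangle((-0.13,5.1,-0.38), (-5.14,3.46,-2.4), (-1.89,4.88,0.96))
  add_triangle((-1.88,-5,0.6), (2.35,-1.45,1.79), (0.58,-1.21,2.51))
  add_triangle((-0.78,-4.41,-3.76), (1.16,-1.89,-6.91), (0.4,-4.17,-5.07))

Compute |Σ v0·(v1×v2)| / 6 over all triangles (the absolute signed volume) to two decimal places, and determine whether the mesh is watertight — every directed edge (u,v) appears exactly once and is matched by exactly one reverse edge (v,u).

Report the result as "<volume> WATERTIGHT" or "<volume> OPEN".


Per-triangle v0·(v1×v2)/6:
  t1: +4.4328
  t2: -0.5962
  t3: +2.0768
  t4: +6.7035
  t5: +12.2048
  t6: +5.5146
  t7: -1.4636
  t8: +6.0154
  t9: +14.6014
  t10: +64.0985
  t11: +4.3131
  t12: +12.8212
  t13: +6.4634
  t14: +7.8618
  t15: +24.0511
  t16: +70.5542
  t17: +5.5786
  t18: +6.0343
  t19: +12.7634
  t20: +15.4886
  t21: +53.1792
  t22: +20.6658
  t23: +19.1027
  t24: +2.1555
  t25: +16.2114
  t26: +4.0024
  t27: +2.3866
  t28: +6.1575
  t29: +8.1202
  t30: +8.8986
  t31: +4.3117
  t32: +2.7666
Σ = +427.4759 → |volume| = 427.48

Directed edges: 96 total, each appears once with its reverse present → watertight.

427.48 WATERTIGHT


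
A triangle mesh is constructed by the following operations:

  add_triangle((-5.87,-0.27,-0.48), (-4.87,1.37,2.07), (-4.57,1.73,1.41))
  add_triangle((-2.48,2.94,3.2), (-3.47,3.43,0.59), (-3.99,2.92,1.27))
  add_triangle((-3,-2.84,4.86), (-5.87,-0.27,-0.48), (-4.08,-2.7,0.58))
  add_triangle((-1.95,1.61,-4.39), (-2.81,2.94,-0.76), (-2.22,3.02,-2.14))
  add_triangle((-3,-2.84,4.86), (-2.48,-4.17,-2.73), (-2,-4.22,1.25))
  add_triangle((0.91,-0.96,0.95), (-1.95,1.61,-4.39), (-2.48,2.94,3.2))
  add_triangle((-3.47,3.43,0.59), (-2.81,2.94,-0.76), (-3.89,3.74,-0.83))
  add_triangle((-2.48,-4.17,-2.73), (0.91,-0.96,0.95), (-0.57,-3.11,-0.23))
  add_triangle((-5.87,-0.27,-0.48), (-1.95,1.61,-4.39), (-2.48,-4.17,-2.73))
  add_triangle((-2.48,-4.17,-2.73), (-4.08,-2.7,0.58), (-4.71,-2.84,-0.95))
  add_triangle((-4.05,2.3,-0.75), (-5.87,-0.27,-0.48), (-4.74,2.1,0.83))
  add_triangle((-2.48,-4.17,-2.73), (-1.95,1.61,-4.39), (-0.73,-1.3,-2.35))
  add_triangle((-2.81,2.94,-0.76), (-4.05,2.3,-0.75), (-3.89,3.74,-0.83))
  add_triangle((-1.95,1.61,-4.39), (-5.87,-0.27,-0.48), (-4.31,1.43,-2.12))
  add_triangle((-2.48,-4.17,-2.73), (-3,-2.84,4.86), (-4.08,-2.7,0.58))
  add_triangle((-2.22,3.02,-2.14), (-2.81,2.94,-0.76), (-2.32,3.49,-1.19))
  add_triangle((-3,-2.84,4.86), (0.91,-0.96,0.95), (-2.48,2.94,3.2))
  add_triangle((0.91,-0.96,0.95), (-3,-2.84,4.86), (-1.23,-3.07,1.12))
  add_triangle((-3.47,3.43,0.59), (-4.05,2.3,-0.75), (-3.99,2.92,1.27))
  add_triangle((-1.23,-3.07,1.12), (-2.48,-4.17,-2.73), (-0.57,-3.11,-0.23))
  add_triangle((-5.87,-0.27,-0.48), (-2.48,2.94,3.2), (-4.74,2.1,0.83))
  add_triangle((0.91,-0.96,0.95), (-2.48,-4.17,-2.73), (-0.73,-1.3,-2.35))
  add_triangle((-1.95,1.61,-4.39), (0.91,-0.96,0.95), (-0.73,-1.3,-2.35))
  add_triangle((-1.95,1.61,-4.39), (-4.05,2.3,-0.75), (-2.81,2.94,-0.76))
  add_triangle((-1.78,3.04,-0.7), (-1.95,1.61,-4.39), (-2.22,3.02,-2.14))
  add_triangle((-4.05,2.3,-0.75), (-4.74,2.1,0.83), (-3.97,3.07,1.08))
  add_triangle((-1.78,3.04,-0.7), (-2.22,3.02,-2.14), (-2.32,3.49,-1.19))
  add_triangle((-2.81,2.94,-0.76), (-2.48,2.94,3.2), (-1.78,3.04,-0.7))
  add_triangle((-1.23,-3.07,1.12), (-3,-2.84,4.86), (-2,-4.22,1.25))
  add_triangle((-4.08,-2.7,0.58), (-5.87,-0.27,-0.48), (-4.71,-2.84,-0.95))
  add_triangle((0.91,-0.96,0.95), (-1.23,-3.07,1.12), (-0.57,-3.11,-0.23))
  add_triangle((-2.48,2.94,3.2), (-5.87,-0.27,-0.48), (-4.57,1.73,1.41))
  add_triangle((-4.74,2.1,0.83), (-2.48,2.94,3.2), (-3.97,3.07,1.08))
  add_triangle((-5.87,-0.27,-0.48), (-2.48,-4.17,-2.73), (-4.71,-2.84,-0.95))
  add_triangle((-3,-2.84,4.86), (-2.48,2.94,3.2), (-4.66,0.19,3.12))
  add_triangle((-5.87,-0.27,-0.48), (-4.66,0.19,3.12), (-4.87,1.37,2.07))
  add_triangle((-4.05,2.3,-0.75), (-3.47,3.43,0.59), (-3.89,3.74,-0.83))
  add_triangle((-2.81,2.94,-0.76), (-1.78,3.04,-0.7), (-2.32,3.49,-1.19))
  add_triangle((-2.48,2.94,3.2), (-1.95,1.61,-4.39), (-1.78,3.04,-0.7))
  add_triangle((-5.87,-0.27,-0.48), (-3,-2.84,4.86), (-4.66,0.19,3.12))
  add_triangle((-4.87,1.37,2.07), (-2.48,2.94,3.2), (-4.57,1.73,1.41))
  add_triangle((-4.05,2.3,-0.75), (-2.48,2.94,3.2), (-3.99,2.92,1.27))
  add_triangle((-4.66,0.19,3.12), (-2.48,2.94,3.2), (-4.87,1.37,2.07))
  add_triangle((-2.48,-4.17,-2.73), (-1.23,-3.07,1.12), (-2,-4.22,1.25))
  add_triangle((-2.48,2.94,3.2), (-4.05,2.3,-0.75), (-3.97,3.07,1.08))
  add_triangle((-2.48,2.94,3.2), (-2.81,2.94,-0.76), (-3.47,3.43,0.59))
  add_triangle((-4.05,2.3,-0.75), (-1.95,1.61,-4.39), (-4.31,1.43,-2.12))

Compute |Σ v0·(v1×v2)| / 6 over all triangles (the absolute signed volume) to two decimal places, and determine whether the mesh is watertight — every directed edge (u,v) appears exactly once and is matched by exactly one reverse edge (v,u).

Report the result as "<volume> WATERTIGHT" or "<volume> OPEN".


137.84 OPEN

Per-triangle v0·(v1×v2)/6:
  t1: +1.9035
  t2: +1.8125
  t3: +10.1332
  t4: +1.5716
  t5: +6.0366
  t6: -0.2770
  t7: +0.2153
  t8: +0.4551
  t9: +20.9894
  t10: +3.3654
  t11: +3.9115
  t12: +3.1921
  t13: +0.1481
  t14: +3.7999
  t15: +9.4155
  t16: +0.5825
  t17: +5.6646
  t18: +3.1045
  t19: +1.4347
  t20: +2.0356
  t21: +4.0788
  t22: +1.5901
  t23: +0.6315
  t24: +3.5743
  t25: +0.1826
  t26: +1.6652
  t27: +0.1140
  t28: +2.1702
  t29: +0.8809
  t30: +3.7332
  t31: +1.1114
  t32: -1.1296
  t33: +2.3050
  t34: +4.2447
  t35: +9.8291
  t36: +4.4834
  t37: +1.3817
  t38: +0.2015
  t39: -3.5234
  t40: +11.2745
  t41: +1.7432
  t42: -0.4613
  t43: +4.0258
  t44: +0.5528
  t45: -0.1375
  t46: +0.6107
  t47: +3.2159
Σ = +137.8434 → |volume| = 137.84

Directed edges: 141 total; 3 unmatched, e.g. (-4.05,2.3,-0.75)→(-5.87,-0.27,-0.48) → open.


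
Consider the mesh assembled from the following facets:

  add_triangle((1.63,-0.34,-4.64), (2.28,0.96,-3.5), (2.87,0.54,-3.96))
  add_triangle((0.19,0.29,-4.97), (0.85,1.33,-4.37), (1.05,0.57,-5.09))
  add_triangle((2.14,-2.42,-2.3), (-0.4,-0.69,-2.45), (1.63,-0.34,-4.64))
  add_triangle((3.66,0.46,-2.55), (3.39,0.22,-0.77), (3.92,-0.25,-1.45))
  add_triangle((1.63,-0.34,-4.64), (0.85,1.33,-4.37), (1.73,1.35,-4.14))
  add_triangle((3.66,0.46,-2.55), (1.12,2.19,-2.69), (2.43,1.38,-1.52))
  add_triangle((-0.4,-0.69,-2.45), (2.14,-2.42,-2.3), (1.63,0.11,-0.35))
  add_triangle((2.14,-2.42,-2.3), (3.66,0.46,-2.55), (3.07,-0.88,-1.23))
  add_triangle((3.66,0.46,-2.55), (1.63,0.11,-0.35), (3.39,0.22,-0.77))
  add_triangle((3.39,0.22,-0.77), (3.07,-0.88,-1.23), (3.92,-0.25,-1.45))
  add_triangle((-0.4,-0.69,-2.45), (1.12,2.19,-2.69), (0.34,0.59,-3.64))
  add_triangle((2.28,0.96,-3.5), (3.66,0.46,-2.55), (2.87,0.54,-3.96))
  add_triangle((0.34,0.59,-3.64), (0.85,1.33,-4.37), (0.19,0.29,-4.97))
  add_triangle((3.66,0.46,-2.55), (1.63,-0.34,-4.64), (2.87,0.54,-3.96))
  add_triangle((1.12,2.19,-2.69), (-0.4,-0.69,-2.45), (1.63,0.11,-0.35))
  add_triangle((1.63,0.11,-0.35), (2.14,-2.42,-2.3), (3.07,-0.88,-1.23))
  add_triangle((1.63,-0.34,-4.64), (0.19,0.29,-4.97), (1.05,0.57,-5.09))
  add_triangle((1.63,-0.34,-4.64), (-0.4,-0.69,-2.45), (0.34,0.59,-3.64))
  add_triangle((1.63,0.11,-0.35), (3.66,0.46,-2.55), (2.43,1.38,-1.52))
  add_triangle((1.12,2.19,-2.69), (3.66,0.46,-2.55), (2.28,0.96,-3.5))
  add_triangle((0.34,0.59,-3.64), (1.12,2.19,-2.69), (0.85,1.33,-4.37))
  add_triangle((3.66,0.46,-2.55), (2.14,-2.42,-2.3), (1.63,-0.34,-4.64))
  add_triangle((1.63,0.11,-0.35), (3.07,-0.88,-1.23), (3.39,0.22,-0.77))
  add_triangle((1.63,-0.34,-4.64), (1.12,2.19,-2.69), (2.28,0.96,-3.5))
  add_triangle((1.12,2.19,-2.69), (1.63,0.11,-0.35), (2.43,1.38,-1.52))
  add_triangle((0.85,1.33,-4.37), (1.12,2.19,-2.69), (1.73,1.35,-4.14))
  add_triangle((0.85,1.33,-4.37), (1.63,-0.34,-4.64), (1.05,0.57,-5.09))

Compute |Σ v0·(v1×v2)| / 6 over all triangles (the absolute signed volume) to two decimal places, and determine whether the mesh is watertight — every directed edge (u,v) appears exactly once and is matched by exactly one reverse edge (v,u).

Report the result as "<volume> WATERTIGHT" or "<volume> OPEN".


20.49 OPEN

Per-triangle v0·(v1×v2)/6:
  t1: +0.7168
  t2: +0.6073
  t3: +2.7208
  t4: +0.5601
  t5: +1.2278
  t6: +1.4681
  t7: -1.4352
  t8: +2.1156
  t9: +0.0066
  t10: +0.1894
  t11: +0.0962
  t12: +0.5963
  t13: +0.0348
  t14: +1.0348
  t15: -1.8979
  t16: -0.1459
  t17: +0.7612
  t18: +1.2058
  t19: +0.5250
  t20: +1.6049
  t21: +0.1425
  t22: +5.4792
  t23: +0.0111
  t24: +1.7746
  t25: -0.2358
  t26: +0.8845
  t27: +0.4423
Σ = +20.4910 → |volume| = 20.49

Directed edges: 81 total; 9 unmatched, e.g. (3.92,-0.25,-1.45)→(3.66,0.46,-2.55) → open.


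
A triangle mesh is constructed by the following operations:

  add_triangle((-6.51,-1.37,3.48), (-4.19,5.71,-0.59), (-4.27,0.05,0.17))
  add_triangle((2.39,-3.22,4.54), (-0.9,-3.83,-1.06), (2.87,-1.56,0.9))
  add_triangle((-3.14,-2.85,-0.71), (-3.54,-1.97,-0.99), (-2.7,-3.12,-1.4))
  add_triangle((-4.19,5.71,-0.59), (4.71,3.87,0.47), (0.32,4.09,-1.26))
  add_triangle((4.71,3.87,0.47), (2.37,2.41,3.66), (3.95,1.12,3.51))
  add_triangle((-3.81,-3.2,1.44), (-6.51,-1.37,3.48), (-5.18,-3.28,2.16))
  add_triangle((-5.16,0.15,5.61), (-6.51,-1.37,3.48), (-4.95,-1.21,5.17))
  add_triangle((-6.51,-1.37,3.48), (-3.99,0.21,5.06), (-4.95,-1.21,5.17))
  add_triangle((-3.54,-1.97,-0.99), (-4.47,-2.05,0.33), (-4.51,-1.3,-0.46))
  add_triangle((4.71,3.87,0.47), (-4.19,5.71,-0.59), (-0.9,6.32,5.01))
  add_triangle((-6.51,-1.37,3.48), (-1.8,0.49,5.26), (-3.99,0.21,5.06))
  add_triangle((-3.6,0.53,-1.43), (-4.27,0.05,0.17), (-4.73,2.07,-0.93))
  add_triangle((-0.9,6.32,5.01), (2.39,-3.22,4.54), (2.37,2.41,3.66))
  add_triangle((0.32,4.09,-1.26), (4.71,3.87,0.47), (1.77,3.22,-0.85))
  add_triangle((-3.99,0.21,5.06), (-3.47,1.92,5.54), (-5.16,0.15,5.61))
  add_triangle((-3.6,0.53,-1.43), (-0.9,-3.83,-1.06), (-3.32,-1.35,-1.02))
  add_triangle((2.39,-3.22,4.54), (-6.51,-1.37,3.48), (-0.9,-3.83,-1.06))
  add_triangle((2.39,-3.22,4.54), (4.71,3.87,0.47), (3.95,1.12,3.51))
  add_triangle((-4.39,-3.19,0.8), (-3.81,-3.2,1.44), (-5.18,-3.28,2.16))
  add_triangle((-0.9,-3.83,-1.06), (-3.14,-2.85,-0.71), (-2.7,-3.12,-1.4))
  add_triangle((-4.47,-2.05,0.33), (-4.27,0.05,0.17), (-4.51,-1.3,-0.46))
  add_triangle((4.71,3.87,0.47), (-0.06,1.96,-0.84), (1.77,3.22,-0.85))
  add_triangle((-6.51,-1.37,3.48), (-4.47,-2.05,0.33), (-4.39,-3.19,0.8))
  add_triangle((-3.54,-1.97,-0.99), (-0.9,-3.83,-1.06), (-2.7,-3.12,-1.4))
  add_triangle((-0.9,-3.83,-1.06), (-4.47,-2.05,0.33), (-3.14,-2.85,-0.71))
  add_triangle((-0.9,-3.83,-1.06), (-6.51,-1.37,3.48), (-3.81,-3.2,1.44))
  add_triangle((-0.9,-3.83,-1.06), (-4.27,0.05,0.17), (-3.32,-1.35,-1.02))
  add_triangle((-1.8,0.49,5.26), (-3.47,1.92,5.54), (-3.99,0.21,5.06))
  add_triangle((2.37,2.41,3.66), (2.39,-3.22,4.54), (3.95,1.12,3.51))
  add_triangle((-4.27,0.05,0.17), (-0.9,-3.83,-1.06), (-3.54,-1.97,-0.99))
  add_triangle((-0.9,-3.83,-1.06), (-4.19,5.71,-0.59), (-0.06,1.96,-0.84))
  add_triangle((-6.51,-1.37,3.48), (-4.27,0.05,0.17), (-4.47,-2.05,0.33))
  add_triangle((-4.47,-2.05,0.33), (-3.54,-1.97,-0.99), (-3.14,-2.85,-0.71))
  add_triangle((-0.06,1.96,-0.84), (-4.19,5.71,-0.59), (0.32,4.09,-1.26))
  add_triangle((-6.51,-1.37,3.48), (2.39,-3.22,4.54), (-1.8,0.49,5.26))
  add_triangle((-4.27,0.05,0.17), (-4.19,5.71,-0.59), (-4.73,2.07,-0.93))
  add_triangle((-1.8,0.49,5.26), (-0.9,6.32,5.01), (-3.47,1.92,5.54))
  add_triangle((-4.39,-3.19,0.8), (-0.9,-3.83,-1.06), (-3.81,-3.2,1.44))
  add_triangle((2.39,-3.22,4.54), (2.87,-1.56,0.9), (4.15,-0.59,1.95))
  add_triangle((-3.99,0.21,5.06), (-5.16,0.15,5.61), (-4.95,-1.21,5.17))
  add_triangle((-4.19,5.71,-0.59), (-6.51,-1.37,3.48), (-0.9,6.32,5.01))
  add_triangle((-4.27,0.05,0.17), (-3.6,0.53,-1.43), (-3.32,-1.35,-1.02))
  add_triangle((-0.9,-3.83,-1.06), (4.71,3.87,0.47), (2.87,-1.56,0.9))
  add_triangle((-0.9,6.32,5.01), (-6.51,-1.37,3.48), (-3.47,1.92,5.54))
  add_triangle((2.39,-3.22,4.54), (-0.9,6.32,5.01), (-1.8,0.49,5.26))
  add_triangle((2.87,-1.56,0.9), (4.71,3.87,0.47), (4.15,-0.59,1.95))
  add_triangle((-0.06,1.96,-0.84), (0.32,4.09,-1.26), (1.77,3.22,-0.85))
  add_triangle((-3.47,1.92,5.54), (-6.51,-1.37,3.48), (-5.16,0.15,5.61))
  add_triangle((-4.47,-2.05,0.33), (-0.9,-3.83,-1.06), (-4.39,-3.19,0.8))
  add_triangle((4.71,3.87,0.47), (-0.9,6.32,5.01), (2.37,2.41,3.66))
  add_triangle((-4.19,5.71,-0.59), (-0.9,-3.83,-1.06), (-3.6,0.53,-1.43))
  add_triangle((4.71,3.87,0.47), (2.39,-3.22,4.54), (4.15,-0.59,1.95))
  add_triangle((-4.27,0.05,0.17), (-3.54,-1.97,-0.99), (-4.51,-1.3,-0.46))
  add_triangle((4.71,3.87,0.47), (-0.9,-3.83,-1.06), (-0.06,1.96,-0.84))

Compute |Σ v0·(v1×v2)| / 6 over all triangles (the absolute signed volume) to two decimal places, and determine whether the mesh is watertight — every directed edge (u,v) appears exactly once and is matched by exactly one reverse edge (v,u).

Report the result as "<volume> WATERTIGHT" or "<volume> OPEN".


333.77 OPEN

Per-triangle v0·(v1×v2)/6:
  t1: +12.1968
  t2: +8.5459
  t3: +0.5800
  t4: +8.7660
  t5: +6.8440
  t6: +0.1670
  t7: +3.9052
  t8: -3.4090
  t9: +0.9210
  t10: +37.5942
  t11: +2.1355
  t12: +1.8675
  t13: +16.7105
  t14: +1.2936
  t15: +0.9867
  t16: +1.4854
  t17: +29.2050
  t18: +5.5018
  t19: +0.6480
  t20: +0.9449
  t21: +1.1033
  t22: -0.4633
  t23: +3.2022
  t24: -0.4954
  t25: +1.2145
  t26: -1.6531
  t27: +2.0660
  t28: +3.1403
  t29: +6.7521
  t30: -1.5224
  t31: +4.1604
  t32: +4.6624
  t33: +1.0713
  t34: +0.9165
  t35: +22.8445
  t36: +3.4203
  t37: +9.0801
  t38: +2.1192
  t39: +3.6162
  t40: +0.8236
  t41: +52.3771
  t42: +1.9551
  t43: +4.4727
  t44: +13.0036
  t45: +22.8372
  t46: +2.7973
  t47: +0.2238
  t48: +3.2585
  t49: +2.1991
  t50: +17.1198
  t51: -0.4075
  t52: +7.2564
  t53: +0.1733
  t54: +3.5536
Σ = +333.7685 → |volume| = 333.77

Directed edges: 162 total; 6 unmatched, e.g. (-6.51,-1.37,3.48)→(-5.18,-3.28,2.16) → open.


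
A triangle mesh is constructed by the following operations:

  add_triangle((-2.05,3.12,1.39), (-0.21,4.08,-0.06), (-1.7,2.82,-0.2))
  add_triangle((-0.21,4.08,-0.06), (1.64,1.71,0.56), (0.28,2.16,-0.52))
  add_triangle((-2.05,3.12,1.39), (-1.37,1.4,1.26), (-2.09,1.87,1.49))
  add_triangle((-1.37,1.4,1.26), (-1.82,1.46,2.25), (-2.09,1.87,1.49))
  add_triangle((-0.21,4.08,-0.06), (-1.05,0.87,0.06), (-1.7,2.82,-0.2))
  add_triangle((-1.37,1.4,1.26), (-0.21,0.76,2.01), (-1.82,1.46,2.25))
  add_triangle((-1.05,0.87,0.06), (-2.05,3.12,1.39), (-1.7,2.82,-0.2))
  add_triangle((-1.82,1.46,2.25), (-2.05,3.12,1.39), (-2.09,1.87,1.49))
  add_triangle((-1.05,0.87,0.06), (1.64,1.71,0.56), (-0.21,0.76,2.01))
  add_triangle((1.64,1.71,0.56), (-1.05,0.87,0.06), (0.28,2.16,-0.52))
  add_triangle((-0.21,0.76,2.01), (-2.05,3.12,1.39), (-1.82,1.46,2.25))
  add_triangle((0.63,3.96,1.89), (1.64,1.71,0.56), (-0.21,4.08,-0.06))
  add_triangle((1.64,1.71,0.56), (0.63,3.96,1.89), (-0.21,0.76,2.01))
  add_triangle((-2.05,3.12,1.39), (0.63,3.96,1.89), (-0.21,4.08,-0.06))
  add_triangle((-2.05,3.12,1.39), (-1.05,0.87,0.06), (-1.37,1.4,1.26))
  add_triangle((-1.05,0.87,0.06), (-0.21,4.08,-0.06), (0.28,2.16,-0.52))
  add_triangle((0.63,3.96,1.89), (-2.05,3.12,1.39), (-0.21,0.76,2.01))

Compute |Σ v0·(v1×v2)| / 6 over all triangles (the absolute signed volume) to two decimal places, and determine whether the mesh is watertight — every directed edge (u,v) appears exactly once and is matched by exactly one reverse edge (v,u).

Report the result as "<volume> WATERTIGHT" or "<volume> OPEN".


Per-triangle v0·(v1×v2)/6:
  t1: +1.7218
  t2: +0.7294
  t3: -0.1312
  t4: -0.0744
  t5: -0.1853
  t6: -0.2376
  t7: +0.3883
  t8: +0.4224
  t9: -1.0060
  t10: -0.5443
  t11: +0.9887
  t12: +1.9575
  t13: +1.4313
  t14: +3.3172
  t15: +0.2350
  t16: +0.3144
  t17: +2.7900
Σ = +12.1172 → |volume| = 12.12

Directed edges: 51 total; 3 unmatched, e.g. (-1.37,1.4,1.26)→(-0.21,0.76,2.01) → open.

12.12 OPEN


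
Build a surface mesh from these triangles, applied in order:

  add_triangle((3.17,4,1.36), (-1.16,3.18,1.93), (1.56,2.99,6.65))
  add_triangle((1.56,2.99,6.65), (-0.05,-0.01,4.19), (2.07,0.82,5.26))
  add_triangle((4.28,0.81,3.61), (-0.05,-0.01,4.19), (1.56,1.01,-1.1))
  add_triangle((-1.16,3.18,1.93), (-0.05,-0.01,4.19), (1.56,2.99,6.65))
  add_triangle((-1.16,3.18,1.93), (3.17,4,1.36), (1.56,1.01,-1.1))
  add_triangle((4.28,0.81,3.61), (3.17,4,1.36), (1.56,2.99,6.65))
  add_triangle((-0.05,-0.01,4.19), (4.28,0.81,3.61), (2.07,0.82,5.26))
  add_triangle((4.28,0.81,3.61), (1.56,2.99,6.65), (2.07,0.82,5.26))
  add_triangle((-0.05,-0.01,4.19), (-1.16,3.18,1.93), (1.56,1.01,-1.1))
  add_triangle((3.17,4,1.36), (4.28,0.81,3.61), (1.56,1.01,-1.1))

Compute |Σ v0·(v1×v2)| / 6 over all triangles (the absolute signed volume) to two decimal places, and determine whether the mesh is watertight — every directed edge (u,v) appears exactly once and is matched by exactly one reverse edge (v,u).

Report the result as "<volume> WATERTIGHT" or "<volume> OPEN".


46.71 WATERTIGHT

Per-triangle v0·(v1×v2)/6:
  t1: +13.3631
  t2: +3.5238
  t3: -2.1569
  t4: +6.0324
  t5: +3.1115
  t6: +15.4629
  t7: +1.2942
  t8: +5.1254
  t9: -4.2400
  t10: +5.1894
Σ = +46.7057 → |volume| = 46.71

Directed edges: 30 total, each appears once with its reverse present → watertight.


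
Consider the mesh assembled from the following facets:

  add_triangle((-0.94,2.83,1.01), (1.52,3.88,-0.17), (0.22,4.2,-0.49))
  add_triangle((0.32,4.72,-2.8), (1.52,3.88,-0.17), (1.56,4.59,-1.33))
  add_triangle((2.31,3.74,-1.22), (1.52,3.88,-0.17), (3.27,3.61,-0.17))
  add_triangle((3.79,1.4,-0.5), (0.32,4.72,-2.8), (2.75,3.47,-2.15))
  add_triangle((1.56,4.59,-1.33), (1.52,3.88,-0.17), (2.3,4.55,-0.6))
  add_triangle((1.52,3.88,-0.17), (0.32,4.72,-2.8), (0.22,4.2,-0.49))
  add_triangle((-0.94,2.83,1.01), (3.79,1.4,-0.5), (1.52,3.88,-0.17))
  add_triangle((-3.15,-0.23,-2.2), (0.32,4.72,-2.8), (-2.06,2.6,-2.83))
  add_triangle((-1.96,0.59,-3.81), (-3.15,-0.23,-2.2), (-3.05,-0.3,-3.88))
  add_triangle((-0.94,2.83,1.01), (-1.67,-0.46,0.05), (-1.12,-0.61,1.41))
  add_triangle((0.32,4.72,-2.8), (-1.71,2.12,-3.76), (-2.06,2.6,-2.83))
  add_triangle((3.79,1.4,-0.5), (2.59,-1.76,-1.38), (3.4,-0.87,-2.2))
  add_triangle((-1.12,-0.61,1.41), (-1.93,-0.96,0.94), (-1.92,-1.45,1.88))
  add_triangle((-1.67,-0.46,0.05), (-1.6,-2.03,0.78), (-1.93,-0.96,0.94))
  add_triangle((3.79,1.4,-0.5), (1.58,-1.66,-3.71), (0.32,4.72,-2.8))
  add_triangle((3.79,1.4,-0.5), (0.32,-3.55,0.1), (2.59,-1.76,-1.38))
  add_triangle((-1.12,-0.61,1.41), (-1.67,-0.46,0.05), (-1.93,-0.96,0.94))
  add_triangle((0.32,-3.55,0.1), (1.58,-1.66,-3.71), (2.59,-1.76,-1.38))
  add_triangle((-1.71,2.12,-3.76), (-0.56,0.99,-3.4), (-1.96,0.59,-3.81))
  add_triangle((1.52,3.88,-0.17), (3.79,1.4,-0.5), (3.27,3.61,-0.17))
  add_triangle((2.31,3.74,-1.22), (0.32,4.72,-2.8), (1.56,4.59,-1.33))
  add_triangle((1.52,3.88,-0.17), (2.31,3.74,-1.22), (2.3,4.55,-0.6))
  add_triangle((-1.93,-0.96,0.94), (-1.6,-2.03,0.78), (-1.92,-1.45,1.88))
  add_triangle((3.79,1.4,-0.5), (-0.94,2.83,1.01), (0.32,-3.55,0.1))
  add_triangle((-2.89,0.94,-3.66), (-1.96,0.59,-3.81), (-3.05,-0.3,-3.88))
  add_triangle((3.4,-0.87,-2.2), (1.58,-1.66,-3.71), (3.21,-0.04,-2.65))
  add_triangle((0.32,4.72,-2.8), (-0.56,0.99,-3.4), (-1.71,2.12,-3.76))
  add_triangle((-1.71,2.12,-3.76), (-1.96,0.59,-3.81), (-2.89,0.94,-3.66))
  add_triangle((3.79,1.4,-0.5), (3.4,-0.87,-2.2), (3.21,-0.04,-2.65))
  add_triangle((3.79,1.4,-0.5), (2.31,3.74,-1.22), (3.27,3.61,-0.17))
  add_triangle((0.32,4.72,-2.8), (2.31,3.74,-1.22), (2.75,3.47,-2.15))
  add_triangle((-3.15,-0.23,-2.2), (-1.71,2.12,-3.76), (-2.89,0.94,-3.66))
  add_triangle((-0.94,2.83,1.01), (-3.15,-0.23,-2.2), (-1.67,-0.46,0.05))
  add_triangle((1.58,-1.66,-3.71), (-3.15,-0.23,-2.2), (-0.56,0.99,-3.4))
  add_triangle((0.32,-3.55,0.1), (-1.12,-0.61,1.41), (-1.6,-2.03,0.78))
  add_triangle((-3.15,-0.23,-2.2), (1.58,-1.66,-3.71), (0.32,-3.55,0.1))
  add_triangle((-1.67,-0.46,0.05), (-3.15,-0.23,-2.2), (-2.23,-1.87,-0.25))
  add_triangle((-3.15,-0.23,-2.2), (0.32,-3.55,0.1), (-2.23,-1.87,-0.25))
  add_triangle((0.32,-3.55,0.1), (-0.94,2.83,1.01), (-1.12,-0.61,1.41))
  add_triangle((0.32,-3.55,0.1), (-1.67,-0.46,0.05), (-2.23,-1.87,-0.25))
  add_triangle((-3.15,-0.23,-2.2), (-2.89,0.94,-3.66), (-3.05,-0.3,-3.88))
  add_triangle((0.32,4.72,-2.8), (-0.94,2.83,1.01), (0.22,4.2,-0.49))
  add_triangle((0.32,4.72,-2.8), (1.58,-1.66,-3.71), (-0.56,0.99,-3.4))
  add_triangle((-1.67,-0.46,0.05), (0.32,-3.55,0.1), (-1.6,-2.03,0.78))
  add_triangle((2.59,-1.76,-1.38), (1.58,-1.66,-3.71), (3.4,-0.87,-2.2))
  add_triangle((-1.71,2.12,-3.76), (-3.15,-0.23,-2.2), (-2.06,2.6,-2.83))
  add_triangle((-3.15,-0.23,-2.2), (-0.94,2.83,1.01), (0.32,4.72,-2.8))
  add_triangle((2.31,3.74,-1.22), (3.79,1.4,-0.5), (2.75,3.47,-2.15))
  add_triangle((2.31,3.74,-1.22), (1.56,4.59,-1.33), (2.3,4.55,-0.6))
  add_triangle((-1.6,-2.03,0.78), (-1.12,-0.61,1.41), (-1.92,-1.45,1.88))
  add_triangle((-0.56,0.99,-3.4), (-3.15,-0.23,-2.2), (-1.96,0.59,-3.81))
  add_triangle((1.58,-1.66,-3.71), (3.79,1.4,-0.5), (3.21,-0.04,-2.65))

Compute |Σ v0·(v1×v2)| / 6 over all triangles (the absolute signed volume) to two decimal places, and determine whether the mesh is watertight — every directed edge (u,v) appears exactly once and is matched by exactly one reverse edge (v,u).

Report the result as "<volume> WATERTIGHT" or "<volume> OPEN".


94.25 WATERTIGHT

Per-triangle v0·(v1×v2)/6:
  t1: +1.4506
  t2: +0.7169
  t3: +1.2610
  t4: -0.9199
  t5: +0.4395
  t6: +2.0877
  t7: +1.7959
  t8: -0.9353
  t9: -0.7726
  t10: +1.2658
  t11: +2.5245
  t12: +1.6113
  t13: +0.1216
  t14: +0.3030
  t15: +14.0867
  t16: +2.6499
  t17: +0.0901
  t18: +4.1944
  t19: +1.0951
  t20: -0.5016
  t21: +1.2722
  t22: -0.1346
  t23: +0.3750
  t24: +2.3383
  t25: +0.8259
  t26: +1.5977
  t27: +2.8672
  t28: +1.0366
  t29: +1.6339
  t30: +1.8654
  t31: +2.1236
  t32: +0.3843
  t33: +2.1468
  t34: +5.4096
  t35: +0.9668
  t36: +8.9151
  t37: +0.8581
  t38: +2.5635
  t39: +0.1932
  t40: +0.3591
  t41: +1.1240
  t42: +1.6452
  t43: +6.0611
  t44: +0.6929
  t45: +1.8817
  t46: +2.0651
  t47: +8.7103
  t48: +1.8400
  t49: +0.6495
  t50: +0.0230
  t51: -0.1631
  t52: -0.4444
Σ = +94.2477 → |volume| = 94.25

Directed edges: 156 total, each appears once with its reverse present → watertight.
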